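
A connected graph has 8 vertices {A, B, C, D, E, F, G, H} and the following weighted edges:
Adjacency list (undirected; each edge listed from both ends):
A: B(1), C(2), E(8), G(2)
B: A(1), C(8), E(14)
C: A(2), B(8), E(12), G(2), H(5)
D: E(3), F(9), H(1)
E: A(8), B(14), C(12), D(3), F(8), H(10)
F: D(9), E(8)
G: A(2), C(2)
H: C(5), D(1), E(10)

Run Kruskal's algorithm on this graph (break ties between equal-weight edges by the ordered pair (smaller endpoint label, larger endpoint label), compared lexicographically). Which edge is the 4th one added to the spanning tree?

Sort edges by weight, then run Kruskal:
A B (1): add — endpoints in different components.
D H (1): add — endpoints in different components.
A C (2): add — endpoints in different components.
A G (2): add — endpoints in different components.
C G (2): skip — C and G already connected.
D E (3): add — endpoints in different components.
C H (5): add — endpoints in different components.
A E (8): skip — A and E already connected.
B C (8): skip — B and C already connected.
E F (8): add — endpoints in different components.
The 4th edge added is A G.

A-G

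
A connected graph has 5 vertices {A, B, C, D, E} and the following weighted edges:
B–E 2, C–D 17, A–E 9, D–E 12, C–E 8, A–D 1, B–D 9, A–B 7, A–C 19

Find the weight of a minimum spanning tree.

Prim, starting at B.
Step 1: cheapest edge leaving the tree is B–E (2); add E.
Step 2: cheapest edge leaving the tree is A–B (7); add A.
Step 3: cheapest edge leaving the tree is A–D (1); add D.
Step 4: cheapest edge leaving the tree is C–E (8); add C.
MST edges: B–E, A–B, A–D, C–E; total weight 2+7+1+8 = 18.

18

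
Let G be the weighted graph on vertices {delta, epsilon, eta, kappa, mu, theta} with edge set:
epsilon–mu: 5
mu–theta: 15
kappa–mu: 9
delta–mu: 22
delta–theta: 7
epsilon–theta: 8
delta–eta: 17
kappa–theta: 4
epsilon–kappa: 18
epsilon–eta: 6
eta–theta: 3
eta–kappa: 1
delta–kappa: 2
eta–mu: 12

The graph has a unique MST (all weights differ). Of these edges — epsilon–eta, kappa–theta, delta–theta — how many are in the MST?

1

Kruskal's algorithm — process edges by increasing weight (ties by edge label):
eta–kappa (1): add. Components now {eta,kappa} {epsilon} {mu} {delta} {theta}
delta–kappa (2): add. Components now {delta,eta,kappa} {epsilon} {mu} {theta}
eta–theta (3): add. Components now {delta,eta,kappa,theta} {epsilon} {mu}
kappa–theta (4): skip — kappa and theta already connected.
epsilon–mu (5): add. Components now {delta,eta,kappa,theta} {epsilon,mu}
epsilon–eta (6): add. Components now {delta,epsilon,eta,kappa,mu,theta}
MST edge set: {eta–kappa, delta–kappa, eta–theta, epsilon–mu, epsilon–eta}.
Of the listed edges, {epsilon–eta} are in the MST → 1.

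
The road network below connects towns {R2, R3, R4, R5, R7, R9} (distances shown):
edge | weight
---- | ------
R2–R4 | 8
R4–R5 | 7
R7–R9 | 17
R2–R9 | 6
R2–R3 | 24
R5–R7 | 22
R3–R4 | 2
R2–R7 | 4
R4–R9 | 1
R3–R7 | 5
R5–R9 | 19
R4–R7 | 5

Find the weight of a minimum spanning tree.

Grow the tree from R7 using Prim:
Step 1: cheapest edge leaving the tree is R2–R7 (4); add R2.
Step 2: cheapest edge leaving the tree is R3–R7 (5); add R3.
Step 3: cheapest edge leaving the tree is R3–R4 (2); add R4.
Step 4: cheapest edge leaving the tree is R4–R9 (1); add R9.
Step 5: cheapest edge leaving the tree is R4–R5 (7); add R5.
MST edges: R2–R7, R3–R7, R3–R4, R4–R9, R4–R5; total weight 4+5+2+1+7 = 19.

19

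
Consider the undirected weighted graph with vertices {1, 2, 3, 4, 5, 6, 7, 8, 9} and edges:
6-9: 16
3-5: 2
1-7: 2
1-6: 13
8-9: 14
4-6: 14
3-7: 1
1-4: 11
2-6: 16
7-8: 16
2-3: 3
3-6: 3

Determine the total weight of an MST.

Kruskal's algorithm — process edges by increasing weight (ties by edge label):
3-7 (1): add — endpoints in different components.
1-7 (2): add — endpoints in different components.
3-5 (2): add — endpoints in different components.
2-3 (3): add — endpoints in different components.
3-6 (3): add — endpoints in different components.
1-4 (11): add — endpoints in different components.
1-6 (13): skip — 1 and 6 already connected.
4-6 (14): skip — 4 and 6 already connected.
8-9 (14): add — endpoints in different components.
2-6 (16): skip — 2 and 6 already connected.
6-9 (16): add — endpoints in different components.
MST edges: 3-7, 1-7, 3-5, 2-3, 3-6, 1-4, 8-9, 6-9; total weight 1+2+2+3+3+11+14+16 = 52.

52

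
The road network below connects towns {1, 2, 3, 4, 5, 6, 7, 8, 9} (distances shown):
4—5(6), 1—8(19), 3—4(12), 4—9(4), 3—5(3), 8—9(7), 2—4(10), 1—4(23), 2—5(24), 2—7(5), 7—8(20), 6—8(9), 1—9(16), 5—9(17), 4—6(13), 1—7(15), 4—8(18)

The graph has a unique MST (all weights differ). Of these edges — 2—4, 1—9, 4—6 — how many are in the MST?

1

Kruskal's algorithm — process edges by increasing weight (ties by edge label):
3—5 (3): add — endpoints in different components.
4—9 (4): add — endpoints in different components.
2—7 (5): add — endpoints in different components.
4—5 (6): add — endpoints in different components.
8—9 (7): add — endpoints in different components.
6—8 (9): add — endpoints in different components.
2—4 (10): add — endpoints in different components.
3—4 (12): skip — 3 and 4 already connected.
4—6 (13): skip — 4 and 6 already connected.
1—7 (15): add — endpoints in different components.
MST edge set: {3—5, 4—9, 2—7, 4—5, 8—9, 6—8, 2—4, 1—7}.
Of the listed edges, {2—4} are in the MST → 1.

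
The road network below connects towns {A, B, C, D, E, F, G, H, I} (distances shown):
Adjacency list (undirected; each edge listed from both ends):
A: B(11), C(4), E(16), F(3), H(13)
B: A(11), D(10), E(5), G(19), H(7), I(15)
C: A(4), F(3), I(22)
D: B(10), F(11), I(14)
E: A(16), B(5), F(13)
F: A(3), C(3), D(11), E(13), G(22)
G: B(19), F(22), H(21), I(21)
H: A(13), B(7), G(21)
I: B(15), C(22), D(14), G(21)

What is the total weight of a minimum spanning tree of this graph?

Prim, starting at F.
Step 1: cheapest edge leaving the tree is A-F (3); add A.
Step 2: cheapest edge leaving the tree is C-F (3); add C.
Step 3: cheapest edge leaving the tree is A-B (11); add B.
Step 4: cheapest edge leaving the tree is B-E (5); add E.
Step 5: cheapest edge leaving the tree is B-H (7); add H.
Step 6: cheapest edge leaving the tree is B-D (10); add D.
Step 7: cheapest edge leaving the tree is D-I (14); add I.
Step 8: cheapest edge leaving the tree is B-G (19); add G.
MST edges: A-F, C-F, A-B, B-E, B-H, B-D, D-I, B-G; total weight 3+3+11+5+7+10+14+19 = 72.

72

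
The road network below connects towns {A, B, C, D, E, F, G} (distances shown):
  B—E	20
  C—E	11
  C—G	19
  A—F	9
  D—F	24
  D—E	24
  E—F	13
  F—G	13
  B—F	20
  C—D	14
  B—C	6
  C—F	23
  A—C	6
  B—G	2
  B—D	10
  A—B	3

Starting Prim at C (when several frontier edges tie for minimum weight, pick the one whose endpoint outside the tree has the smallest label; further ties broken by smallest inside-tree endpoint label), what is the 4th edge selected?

A-F

Prim, starting at C.
Step 1: cheapest edge leaving the tree is A—C (6); add A.
Step 2: cheapest edge leaving the tree is A—B (3); add B.
Step 3: cheapest edge leaving the tree is B—G (2); add G.
Step 4: cheapest edge leaving the tree is A—F (9); add F.
Step 5: cheapest edge leaving the tree is B—D (10); add D.
Step 6: cheapest edge leaving the tree is C—E (11); add E.
The 4th edge added is A—F.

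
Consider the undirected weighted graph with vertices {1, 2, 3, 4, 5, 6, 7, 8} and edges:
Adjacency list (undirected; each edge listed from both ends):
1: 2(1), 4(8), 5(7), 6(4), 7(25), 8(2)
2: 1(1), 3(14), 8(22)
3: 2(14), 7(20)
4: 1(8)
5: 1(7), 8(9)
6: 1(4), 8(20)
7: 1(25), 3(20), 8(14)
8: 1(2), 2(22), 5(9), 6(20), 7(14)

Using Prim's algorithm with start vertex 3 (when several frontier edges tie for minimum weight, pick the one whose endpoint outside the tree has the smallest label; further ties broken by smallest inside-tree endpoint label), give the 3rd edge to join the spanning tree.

1-8

Prim, starting at 3.
Step 1: frontier [2-3 14, 3-7 20] → take 2-3 (14); add 2.
Step 2: frontier [1-2 1, 2-8 22, 3-7 20] → take 1-2 (1); add 1.
Step 3: frontier [1-8 2, 1-6 4, 1-5 7, 1-4 8, 1-7 25, 2-8 22, 3-7 20] → take 1-8 (2); add 8.
Step 4: frontier [1-6 4, 1-5 7, 1-4 8, 1-7 25, 3-7 20, 5-8 9, 7-8 14, 6-8 20] → take 1-6 (4); add 6.
Step 5: frontier [1-5 7, 1-4 8, 1-7 25, 3-7 20, 5-8 9, 7-8 14] → take 1-5 (7); add 5.
Step 6: frontier [1-4 8, 1-7 25, 3-7 20, 7-8 14] → take 1-4 (8); add 4.
Step 7: frontier [1-7 25, 3-7 20, 7-8 14] → take 7-8 (14); add 7.
The 3rd edge added is 1-8.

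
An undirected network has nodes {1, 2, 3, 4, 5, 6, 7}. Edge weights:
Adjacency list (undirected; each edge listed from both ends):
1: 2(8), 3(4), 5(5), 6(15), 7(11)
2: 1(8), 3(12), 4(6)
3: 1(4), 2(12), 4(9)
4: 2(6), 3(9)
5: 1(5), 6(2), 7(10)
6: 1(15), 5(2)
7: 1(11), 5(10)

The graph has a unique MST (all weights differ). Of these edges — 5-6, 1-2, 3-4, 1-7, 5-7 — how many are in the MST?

3

Kruskal: consider edges lightest-first.
5-6 (2): add — endpoints in different components.
1-3 (4): add — endpoints in different components.
1-5 (5): add — endpoints in different components.
2-4 (6): add — endpoints in different components.
1-2 (8): add — endpoints in different components.
3-4 (9): skip — 3 and 4 already connected.
5-7 (10): add — endpoints in different components.
MST edge set: {5-6, 1-3, 1-5, 2-4, 1-2, 5-7}.
Of the listed edges, {5-6, 1-2, 5-7} are in the MST → 3.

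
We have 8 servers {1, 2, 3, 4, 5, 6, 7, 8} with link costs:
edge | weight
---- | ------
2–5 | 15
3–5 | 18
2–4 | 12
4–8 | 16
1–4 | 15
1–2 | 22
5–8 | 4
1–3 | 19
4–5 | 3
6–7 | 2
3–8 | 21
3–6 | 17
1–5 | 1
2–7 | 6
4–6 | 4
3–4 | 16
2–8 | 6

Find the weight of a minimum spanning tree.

36

Prim, starting at 6.
Step 1: cheapest edge leaving the tree is 6–7 (2); add 7.
Step 2: cheapest edge leaving the tree is 4–6 (4); add 4.
Step 3: cheapest edge leaving the tree is 4–5 (3); add 5.
Step 4: cheapest edge leaving the tree is 1–5 (1); add 1.
Step 5: cheapest edge leaving the tree is 5–8 (4); add 8.
Step 6: cheapest edge leaving the tree is 2–7 (6); add 2.
Step 7: cheapest edge leaving the tree is 3–4 (16); add 3.
MST edges: 6–7, 4–6, 4–5, 1–5, 5–8, 2–7, 3–4; total weight 2+4+3+1+4+6+16 = 36.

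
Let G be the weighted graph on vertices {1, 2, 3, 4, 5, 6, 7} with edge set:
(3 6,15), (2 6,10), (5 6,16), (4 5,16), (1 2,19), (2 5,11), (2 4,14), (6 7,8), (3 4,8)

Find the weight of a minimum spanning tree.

Sort edges by weight, then run Kruskal:
3 4 (8): add — endpoints in different components.
6 7 (8): add — endpoints in different components.
2 6 (10): add — endpoints in different components.
2 5 (11): add — endpoints in different components.
2 4 (14): add — endpoints in different components.
3 6 (15): skip — 3 and 6 already connected.
4 5 (16): skip — 4 and 5 already connected.
5 6 (16): skip — 5 and 6 already connected.
1 2 (19): add — endpoints in different components.
MST edges: 3 4, 6 7, 2 6, 2 5, 2 4, 1 2; total weight 8+8+10+11+14+19 = 70.

70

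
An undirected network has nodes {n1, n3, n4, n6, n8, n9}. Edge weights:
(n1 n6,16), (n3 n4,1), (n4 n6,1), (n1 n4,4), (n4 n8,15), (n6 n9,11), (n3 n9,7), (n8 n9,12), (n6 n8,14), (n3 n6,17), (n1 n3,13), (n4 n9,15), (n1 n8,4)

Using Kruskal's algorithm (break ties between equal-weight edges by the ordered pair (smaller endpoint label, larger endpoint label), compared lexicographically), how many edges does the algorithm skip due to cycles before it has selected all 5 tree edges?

0

Kruskal's algorithm — process edges by increasing weight (ties by edge label):
n3 n4 (1): add. Components now {n1} {n3,n4} {n8} {n6} {n9}
n4 n6 (1): add. Components now {n1} {n3,n4,n6} {n8} {n9}
n1 n4 (4): add. Components now {n1,n3,n4,n6} {n8} {n9}
n1 n8 (4): add. Components now {n1,n3,n4,n6,n8} {n9}
n3 n9 (7): add. Components now {n1,n3,n4,n6,n8,n9}
Edges rejected before the tree was complete: 0.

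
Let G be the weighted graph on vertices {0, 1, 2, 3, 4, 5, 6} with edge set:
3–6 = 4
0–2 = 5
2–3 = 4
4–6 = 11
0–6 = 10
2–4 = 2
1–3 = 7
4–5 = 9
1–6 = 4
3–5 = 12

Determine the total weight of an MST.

Prim, starting at 0.
Step 1: cheapest edge leaving the tree is 0–2 (5); add 2.
Step 2: cheapest edge leaving the tree is 2–4 (2); add 4.
Step 3: cheapest edge leaving the tree is 2–3 (4); add 3.
Step 4: cheapest edge leaving the tree is 3–6 (4); add 6.
Step 5: cheapest edge leaving the tree is 1–6 (4); add 1.
Step 6: cheapest edge leaving the tree is 4–5 (9); add 5.
MST edges: 0–2, 2–4, 2–3, 3–6, 1–6, 4–5; total weight 5+2+4+4+4+9 = 28.

28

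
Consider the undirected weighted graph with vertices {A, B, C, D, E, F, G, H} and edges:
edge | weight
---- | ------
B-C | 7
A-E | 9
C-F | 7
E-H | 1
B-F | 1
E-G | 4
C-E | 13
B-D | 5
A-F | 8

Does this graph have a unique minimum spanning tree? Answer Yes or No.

Sort edges by weight, then run Kruskal:
B-F (1): add — endpoints in different components.
E-H (1): add — endpoints in different components.
E-G (4): add — endpoints in different components.
B-D (5): add — endpoints in different components.
B-C (7): add — endpoints in different components.
C-F (7): skip — C and F already connected.
A-F (8): add — endpoints in different components.
A-E (9): add — endpoints in different components.
Non-tree edge C-F has weight 7, equal to the heaviest edge on its tree cycle — swapping gives another MST of the same weight. Not unique.

No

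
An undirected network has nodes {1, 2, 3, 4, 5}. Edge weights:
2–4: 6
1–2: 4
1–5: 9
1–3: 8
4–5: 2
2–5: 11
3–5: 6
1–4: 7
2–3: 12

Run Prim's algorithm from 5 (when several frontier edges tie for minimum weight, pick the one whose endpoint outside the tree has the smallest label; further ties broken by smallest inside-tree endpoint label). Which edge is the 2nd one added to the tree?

Prim's algorithm from 5:
Step 1: frontier [4–5 2, 3–5 6, 1–5 9, 2–5 11] → take 4–5 (2); add 4.
Step 2: frontier [2–4 6, 1–4 7, 3–5 6, 1–5 9, 2–5 11] → take 2–4 (6); add 2.
Step 3: frontier [1–2 4, 2–3 12, 1–4 7, 3–5 6, 1–5 9] → take 1–2 (4); add 1.
Step 4: frontier [1–3 8, 2–3 12, 3–5 6] → take 3–5 (6); add 3.
The 2nd edge added is 2–4.

2-4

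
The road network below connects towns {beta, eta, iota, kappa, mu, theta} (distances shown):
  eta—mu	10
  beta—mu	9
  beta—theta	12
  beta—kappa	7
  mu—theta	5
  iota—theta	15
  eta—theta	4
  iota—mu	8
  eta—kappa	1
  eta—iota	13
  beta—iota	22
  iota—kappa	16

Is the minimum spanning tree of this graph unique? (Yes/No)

Kruskal: consider edges lightest-first.
eta—kappa (1): add — endpoints in different components.
eta—theta (4): add — endpoints in different components.
mu—theta (5): add — endpoints in different components.
beta—kappa (7): add — endpoints in different components.
iota—mu (8): add — endpoints in different components.
Every non-tree edge has weight strictly greater than the heaviest edge on the tree path between its endpoints, so the MST is unique.

Yes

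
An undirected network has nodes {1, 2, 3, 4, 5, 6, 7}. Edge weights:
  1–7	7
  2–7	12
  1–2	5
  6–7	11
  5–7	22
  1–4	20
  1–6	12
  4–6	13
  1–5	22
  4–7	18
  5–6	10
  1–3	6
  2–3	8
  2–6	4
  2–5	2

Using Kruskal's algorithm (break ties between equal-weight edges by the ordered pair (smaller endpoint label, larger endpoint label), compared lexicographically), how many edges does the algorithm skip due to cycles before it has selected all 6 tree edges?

Sort edges by weight, then run Kruskal:
2–5 (2): add — endpoints in different components.
2–6 (4): add — endpoints in different components.
1–2 (5): add — endpoints in different components.
1–3 (6): add — endpoints in different components.
1–7 (7): add — endpoints in different components.
2–3 (8): skip — 2 and 3 already connected.
5–6 (10): skip — 5 and 6 already connected.
6–7 (11): skip — 6 and 7 already connected.
1–6 (12): skip — 1 and 6 already connected.
2–7 (12): skip — 2 and 7 already connected.
4–6 (13): add — endpoints in different components.
Edges rejected before the tree was complete: 5.

5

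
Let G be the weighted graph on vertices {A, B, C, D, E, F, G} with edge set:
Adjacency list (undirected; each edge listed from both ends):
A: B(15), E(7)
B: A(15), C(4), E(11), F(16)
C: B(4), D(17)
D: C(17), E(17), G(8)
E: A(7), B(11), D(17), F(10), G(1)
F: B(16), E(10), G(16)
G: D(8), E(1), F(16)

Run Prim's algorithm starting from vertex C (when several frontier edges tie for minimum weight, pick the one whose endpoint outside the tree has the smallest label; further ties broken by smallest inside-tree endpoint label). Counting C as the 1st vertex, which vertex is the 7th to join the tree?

F

Prim's algorithm from C:
Step 1: cheapest edge leaving the tree is B—C (4); add B.
Step 2: cheapest edge leaving the tree is B—E (11); add E.
Step 3: cheapest edge leaving the tree is E—G (1); add G.
Step 4: cheapest edge leaving the tree is A—E (7); add A.
Step 5: cheapest edge leaving the tree is D—G (8); add D.
Step 6: cheapest edge leaving the tree is E—F (10); add F.
Vertex order: C, B, E, G, A, D, F. The 7th vertex is F.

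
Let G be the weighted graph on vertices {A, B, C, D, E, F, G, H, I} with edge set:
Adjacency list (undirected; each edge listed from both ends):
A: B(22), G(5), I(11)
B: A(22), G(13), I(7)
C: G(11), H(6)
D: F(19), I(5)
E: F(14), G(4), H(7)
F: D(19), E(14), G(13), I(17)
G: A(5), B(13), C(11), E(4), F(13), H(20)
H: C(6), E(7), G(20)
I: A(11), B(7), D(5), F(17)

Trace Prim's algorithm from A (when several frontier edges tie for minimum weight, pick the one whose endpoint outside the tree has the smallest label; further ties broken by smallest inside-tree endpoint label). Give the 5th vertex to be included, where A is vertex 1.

C

Prim's algorithm from A:
Step 1: cheapest edge leaving the tree is A–G (5); add G.
Step 2: cheapest edge leaving the tree is E–G (4); add E.
Step 3: cheapest edge leaving the tree is E–H (7); add H.
Step 4: cheapest edge leaving the tree is C–H (6); add C.
Step 5: cheapest edge leaving the tree is A–I (11); add I.
Step 6: cheapest edge leaving the tree is D–I (5); add D.
Step 7: cheapest edge leaving the tree is B–I (7); add B.
Step 8: cheapest edge leaving the tree is F–G (13); add F.
Vertex order: A, G, E, H, C, I, D, B, F. The 5th vertex is C.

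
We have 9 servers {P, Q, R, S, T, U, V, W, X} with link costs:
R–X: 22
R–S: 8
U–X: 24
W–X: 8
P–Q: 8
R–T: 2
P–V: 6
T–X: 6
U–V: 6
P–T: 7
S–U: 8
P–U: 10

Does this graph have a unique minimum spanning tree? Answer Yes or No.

Kruskal's algorithm — process edges by increasing weight (ties by edge label):
R–T (2): add — endpoints in different components.
P–V (6): add — endpoints in different components.
T–X (6): add — endpoints in different components.
U–V (6): add — endpoints in different components.
P–T (7): add — endpoints in different components.
P–Q (8): add — endpoints in different components.
R–S (8): add — endpoints in different components.
S–U (8): skip — U and S already connected.
W–X (8): add — endpoints in different components.
Non-tree edge S–U has weight 8, equal to the heaviest edge on its tree cycle — swapping gives another MST of the same weight. Not unique.

No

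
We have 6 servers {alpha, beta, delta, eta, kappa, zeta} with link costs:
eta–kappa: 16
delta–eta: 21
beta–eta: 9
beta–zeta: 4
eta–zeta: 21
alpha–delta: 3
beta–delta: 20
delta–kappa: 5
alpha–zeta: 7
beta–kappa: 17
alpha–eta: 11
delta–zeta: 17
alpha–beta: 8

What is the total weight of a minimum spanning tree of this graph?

Kruskal: consider edges lightest-first.
alpha–delta (3): add — endpoints in different components.
beta–zeta (4): add — endpoints in different components.
delta–kappa (5): add — endpoints in different components.
alpha–zeta (7): add — endpoints in different components.
alpha–beta (8): skip — alpha and beta already connected.
beta–eta (9): add — endpoints in different components.
MST edges: alpha–delta, beta–zeta, delta–kappa, alpha–zeta, beta–eta; total weight 3+4+5+7+9 = 28.

28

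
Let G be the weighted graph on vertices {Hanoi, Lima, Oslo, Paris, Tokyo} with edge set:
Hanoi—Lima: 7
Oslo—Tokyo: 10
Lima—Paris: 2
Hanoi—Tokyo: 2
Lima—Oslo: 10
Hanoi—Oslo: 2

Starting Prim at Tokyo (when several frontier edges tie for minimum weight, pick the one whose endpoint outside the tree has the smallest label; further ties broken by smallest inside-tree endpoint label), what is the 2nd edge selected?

Hanoi-Oslo

Prim's algorithm from Tokyo:
Step 1: frontier [Hanoi—Tokyo 2, Oslo—Tokyo 10] → take Hanoi—Tokyo (2); add Hanoi.
Step 2: frontier [Hanoi—Oslo 2, Hanoi—Lima 7, Oslo—Tokyo 10] → take Hanoi—Oslo (2); add Oslo.
Step 3: frontier [Hanoi—Lima 7, Lima—Oslo 10] → take Hanoi—Lima (7); add Lima.
Step 4: frontier [Lima—Paris 2] → take Lima—Paris (2); add Paris.
The 2nd edge added is Hanoi—Oslo.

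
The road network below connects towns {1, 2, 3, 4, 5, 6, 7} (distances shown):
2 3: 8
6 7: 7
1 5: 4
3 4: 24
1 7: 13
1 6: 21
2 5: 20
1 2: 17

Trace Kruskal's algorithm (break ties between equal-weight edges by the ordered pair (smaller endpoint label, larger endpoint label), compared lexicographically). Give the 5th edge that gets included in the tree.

1-2

Kruskal's algorithm — process edges by increasing weight (ties by edge label):
1 5 (4): add — endpoints in different components.
6 7 (7): add — endpoints in different components.
2 3 (8): add — endpoints in different components.
1 7 (13): add — endpoints in different components.
1 2 (17): add — endpoints in different components.
2 5 (20): skip — 2 and 5 already connected.
1 6 (21): skip — 1 and 6 already connected.
3 4 (24): add — endpoints in different components.
The 5th edge added is 1 2.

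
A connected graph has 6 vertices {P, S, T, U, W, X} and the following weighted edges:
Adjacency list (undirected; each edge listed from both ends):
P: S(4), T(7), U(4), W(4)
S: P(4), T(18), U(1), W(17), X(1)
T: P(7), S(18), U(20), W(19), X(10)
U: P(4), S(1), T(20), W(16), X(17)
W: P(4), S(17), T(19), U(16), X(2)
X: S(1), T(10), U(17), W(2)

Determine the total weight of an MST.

Sort edges by weight, then run Kruskal:
S–U (1): add. Components now {W} {T} {X} {P} {S,U}
S–X (1): add. Components now {W} {T} {S,U,X} {P}
W–X (2): add. Components now {S,U,W,X} {T} {P}
P–S (4): add. Components now {P,S,U,W,X} {T}
P–U (4): skip — P and U already connected.
P–W (4): skip — W and P already connected.
P–T (7): add. Components now {P,S,T,U,W,X}
MST edges: S–U, S–X, W–X, P–S, P–T; total weight 1+1+2+4+7 = 15.

15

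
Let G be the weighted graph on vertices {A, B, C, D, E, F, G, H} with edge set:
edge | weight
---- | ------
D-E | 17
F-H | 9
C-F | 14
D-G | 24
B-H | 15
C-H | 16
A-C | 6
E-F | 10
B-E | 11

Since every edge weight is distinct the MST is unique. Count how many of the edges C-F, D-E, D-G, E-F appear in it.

4

Kruskal: consider edges lightest-first.
A-C (6): add — endpoints in different components.
F-H (9): add — endpoints in different components.
E-F (10): add — endpoints in different components.
B-E (11): add — endpoints in different components.
C-F (14): add — endpoints in different components.
B-H (15): skip — B and H already connected.
C-H (16): skip — C and H already connected.
D-E (17): add — endpoints in different components.
D-G (24): add — endpoints in different components.
MST edge set: {A-C, F-H, E-F, B-E, C-F, D-E, D-G}.
Of the listed edges, {C-F, D-E, D-G, E-F} are in the MST → 4.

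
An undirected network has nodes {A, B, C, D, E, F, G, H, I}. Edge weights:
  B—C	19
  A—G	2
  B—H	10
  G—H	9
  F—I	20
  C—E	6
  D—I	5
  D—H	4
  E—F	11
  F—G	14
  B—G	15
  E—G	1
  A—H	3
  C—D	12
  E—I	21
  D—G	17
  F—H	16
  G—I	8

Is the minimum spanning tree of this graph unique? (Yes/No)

Yes

Kruskal's algorithm — process edges by increasing weight (ties by edge label):
E—G (1): add — endpoints in different components.
A—G (2): add — endpoints in different components.
A—H (3): add — endpoints in different components.
D—H (4): add — endpoints in different components.
D—I (5): add — endpoints in different components.
C—E (6): add — endpoints in different components.
G—I (8): skip — G and I already connected.
G—H (9): skip — G and H already connected.
B—H (10): add — endpoints in different components.
E—F (11): add — endpoints in different components.
Every non-tree edge has weight strictly greater than the heaviest edge on the tree path between its endpoints, so the MST is unique.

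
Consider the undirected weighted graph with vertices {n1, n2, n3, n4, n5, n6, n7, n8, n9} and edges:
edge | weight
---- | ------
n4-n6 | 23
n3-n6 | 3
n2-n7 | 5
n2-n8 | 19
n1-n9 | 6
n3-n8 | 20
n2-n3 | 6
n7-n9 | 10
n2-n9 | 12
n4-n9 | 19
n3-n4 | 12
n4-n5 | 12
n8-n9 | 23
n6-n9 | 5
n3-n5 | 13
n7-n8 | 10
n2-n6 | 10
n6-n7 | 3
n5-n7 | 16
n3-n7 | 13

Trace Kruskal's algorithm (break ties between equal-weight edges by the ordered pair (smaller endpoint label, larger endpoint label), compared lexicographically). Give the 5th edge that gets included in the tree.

n1-n9

Kruskal: consider edges lightest-first.
n3-n6 (3): add — endpoints in different components.
n6-n7 (3): add — endpoints in different components.
n2-n7 (5): add — endpoints in different components.
n6-n9 (5): add — endpoints in different components.
n1-n9 (6): add — endpoints in different components.
n2-n3 (6): skip — n3 and n2 already connected.
n2-n6 (10): skip — n6 and n2 already connected.
n7-n8 (10): add — endpoints in different components.
n7-n9 (10): skip — n9 and n7 already connected.
n2-n9 (12): skip — n9 and n2 already connected.
n3-n4 (12): add — endpoints in different components.
n4-n5 (12): add — endpoints in different components.
The 5th edge added is n1-n9.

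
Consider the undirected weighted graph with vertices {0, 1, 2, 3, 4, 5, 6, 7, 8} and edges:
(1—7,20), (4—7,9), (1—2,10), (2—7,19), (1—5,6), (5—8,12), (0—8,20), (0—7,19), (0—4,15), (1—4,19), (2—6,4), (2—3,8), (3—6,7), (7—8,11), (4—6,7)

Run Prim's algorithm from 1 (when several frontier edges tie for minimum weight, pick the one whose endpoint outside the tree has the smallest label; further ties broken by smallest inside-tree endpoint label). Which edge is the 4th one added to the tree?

Prim, starting at 1.
Step 1: cheapest edge leaving the tree is 1—5 (6); add 5.
Step 2: cheapest edge leaving the tree is 1—2 (10); add 2.
Step 3: cheapest edge leaving the tree is 2—6 (4); add 6.
Step 4: cheapest edge leaving the tree is 3—6 (7); add 3.
Step 5: cheapest edge leaving the tree is 4—6 (7); add 4.
Step 6: cheapest edge leaving the tree is 4—7 (9); add 7.
Step 7: cheapest edge leaving the tree is 7—8 (11); add 8.
Step 8: cheapest edge leaving the tree is 0—4 (15); add 0.
The 4th edge added is 3—6.

3-6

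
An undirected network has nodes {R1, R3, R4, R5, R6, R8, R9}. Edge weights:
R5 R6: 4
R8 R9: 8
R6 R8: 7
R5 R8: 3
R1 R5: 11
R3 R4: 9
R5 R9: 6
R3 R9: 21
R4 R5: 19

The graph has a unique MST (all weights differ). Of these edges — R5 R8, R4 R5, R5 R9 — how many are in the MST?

Sort edges by weight, then run Kruskal:
R5 R8 (3): add — endpoints in different components.
R5 R6 (4): add — endpoints in different components.
R5 R9 (6): add — endpoints in different components.
R6 R8 (7): skip — R8 and R6 already connected.
R8 R9 (8): skip — R8 and R9 already connected.
R3 R4 (9): add — endpoints in different components.
R1 R5 (11): add — endpoints in different components.
R4 R5 (19): add — endpoints in different components.
MST edge set: {R5 R8, R5 R6, R5 R9, R3 R4, R1 R5, R4 R5}.
Of the listed edges, {R5 R8, R4 R5, R5 R9} are in the MST → 3.

3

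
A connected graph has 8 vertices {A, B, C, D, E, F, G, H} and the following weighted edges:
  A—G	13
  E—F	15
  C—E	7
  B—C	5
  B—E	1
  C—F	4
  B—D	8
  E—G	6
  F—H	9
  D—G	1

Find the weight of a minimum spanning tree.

39

Sort edges by weight, then run Kruskal:
B—E (1): add — endpoints in different components.
D—G (1): add — endpoints in different components.
C—F (4): add — endpoints in different components.
B—C (5): add — endpoints in different components.
E—G (6): add — endpoints in different components.
C—E (7): skip — C and E already connected.
B—D (8): skip — B and D already connected.
F—H (9): add — endpoints in different components.
A—G (13): add — endpoints in different components.
MST edges: B—E, D—G, C—F, B—C, E—G, F—H, A—G; total weight 1+1+4+5+6+9+13 = 39.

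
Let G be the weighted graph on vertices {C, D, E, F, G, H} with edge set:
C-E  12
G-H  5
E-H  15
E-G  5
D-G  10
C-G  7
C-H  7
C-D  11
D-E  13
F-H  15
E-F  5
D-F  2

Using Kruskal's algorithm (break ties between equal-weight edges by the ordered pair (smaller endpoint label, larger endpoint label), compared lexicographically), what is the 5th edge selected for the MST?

Sort edges by weight, then run Kruskal:
D-F (2): add — endpoints in different components.
E-F (5): add — endpoints in different components.
E-G (5): add — endpoints in different components.
G-H (5): add — endpoints in different components.
C-G (7): add — endpoints in different components.
The 5th edge added is C-G.

C-G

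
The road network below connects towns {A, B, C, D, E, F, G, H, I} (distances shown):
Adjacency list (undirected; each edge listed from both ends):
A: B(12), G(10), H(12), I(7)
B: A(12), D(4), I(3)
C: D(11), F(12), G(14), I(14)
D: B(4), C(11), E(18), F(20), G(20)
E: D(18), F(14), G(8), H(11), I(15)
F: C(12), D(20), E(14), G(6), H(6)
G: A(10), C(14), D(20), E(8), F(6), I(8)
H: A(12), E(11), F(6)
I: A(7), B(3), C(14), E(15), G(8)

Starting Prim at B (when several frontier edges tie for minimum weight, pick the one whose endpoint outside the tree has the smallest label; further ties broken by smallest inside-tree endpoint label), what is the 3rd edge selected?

A-I

Prim's algorithm from B:
Step 1: cheapest edge leaving the tree is B-I (3); add I.
Step 2: cheapest edge leaving the tree is B-D (4); add D.
Step 3: cheapest edge leaving the tree is A-I (7); add A.
Step 4: cheapest edge leaving the tree is G-I (8); add G.
Step 5: cheapest edge leaving the tree is F-G (6); add F.
Step 6: cheapest edge leaving the tree is F-H (6); add H.
Step 7: cheapest edge leaving the tree is E-G (8); add E.
Step 8: cheapest edge leaving the tree is C-D (11); add C.
The 3rd edge added is A-I.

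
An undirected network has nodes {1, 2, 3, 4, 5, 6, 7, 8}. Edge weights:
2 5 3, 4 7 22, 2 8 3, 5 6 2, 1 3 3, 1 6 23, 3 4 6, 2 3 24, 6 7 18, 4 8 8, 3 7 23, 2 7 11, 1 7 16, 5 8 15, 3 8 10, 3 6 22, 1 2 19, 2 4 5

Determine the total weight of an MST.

Grow the tree from 4 using Prim:
Step 1: cheapest edge leaving the tree is 2 4 (5); add 2.
Step 2: cheapest edge leaving the tree is 2 5 (3); add 5.
Step 3: cheapest edge leaving the tree is 5 6 (2); add 6.
Step 4: cheapest edge leaving the tree is 2 8 (3); add 8.
Step 5: cheapest edge leaving the tree is 3 4 (6); add 3.
Step 6: cheapest edge leaving the tree is 1 3 (3); add 1.
Step 7: cheapest edge leaving the tree is 2 7 (11); add 7.
MST edges: 2 4, 2 5, 5 6, 2 8, 3 4, 1 3, 2 7; total weight 5+3+2+3+6+3+11 = 33.

33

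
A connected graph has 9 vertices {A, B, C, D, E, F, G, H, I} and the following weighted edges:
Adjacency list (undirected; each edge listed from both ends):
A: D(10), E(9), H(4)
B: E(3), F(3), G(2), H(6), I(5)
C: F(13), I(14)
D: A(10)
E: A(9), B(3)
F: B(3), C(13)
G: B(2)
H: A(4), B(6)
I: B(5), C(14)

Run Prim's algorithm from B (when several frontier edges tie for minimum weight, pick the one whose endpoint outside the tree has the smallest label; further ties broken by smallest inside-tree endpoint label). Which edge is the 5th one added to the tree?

B-H

Prim, starting at B.
Step 1: cheapest edge leaving the tree is B–G (2); add G.
Step 2: cheapest edge leaving the tree is B–E (3); add E.
Step 3: cheapest edge leaving the tree is B–F (3); add F.
Step 4: cheapest edge leaving the tree is B–I (5); add I.
Step 5: cheapest edge leaving the tree is B–H (6); add H.
Step 6: cheapest edge leaving the tree is A–H (4); add A.
Step 7: cheapest edge leaving the tree is A–D (10); add D.
Step 8: cheapest edge leaving the tree is C–F (13); add C.
The 5th edge added is B–H.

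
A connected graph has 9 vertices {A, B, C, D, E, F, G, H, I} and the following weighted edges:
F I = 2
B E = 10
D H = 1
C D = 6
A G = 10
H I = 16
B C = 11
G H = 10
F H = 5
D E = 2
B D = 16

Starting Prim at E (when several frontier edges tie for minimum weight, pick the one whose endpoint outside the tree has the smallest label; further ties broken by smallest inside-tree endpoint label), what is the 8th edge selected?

Prim's algorithm from E:
Step 1: frontier [D E 2, B E 10] → take D E (2); add D.
Step 2: frontier [D H 1, C D 6, B D 16, B E 10] → take D H (1); add H.
Step 3: frontier [C D 6, B D 16, B E 10, F H 5, G H 10, H I 16] → take F H (5); add F.
Step 4: frontier [C D 6, B D 16, B E 10, F I 2, G H 10, H I 16] → take F I (2); add I.
Step 5: frontier [C D 6, B D 16, B E 10, G H 10] → take C D (6); add C.
Step 6: frontier [B C 11, B D 16, B E 10, G H 10] → take B E (10); add B.
Step 7: frontier [G H 10] → take G H (10); add G.
Step 8: frontier [A G 10] → take A G (10); add A.
The 8th edge added is A G.

A-G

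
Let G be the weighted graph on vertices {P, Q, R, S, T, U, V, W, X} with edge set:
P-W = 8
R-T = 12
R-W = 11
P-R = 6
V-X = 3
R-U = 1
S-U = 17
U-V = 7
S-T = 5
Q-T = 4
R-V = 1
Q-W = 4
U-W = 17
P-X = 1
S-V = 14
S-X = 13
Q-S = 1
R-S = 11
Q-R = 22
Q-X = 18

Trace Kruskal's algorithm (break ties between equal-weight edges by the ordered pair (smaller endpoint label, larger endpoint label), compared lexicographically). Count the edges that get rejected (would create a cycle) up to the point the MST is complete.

Kruskal's algorithm — process edges by increasing weight (ties by edge label):
P-X (1): add — endpoints in different components.
Q-S (1): add — endpoints in different components.
R-U (1): add — endpoints in different components.
R-V (1): add — endpoints in different components.
V-X (3): add — endpoints in different components.
Q-T (4): add — endpoints in different components.
Q-W (4): add — endpoints in different components.
S-T (5): skip — S and T already connected.
P-R (6): skip — R and P already connected.
U-V (7): skip — V and U already connected.
P-W (8): add — endpoints in different components.
Edges rejected before the tree was complete: 3.

3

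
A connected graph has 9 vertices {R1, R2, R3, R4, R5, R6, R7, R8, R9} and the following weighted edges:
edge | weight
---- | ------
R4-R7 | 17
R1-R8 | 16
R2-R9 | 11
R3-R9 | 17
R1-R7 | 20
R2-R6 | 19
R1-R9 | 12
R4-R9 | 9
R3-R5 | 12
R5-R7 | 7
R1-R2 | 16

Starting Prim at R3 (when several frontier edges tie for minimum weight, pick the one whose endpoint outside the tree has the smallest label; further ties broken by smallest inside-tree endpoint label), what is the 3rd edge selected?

Prim, starting at R3.
Step 1: cheapest edge leaving the tree is R3-R5 (12); add R5.
Step 2: cheapest edge leaving the tree is R5-R7 (7); add R7.
Step 3: cheapest edge leaving the tree is R4-R7 (17); add R4.
Step 4: cheapest edge leaving the tree is R4-R9 (9); add R9.
Step 5: cheapest edge leaving the tree is R2-R9 (11); add R2.
Step 6: cheapest edge leaving the tree is R1-R9 (12); add R1.
Step 7: cheapest edge leaving the tree is R1-R8 (16); add R8.
Step 8: cheapest edge leaving the tree is R2-R6 (19); add R6.
The 3rd edge added is R4-R7.

R4-R7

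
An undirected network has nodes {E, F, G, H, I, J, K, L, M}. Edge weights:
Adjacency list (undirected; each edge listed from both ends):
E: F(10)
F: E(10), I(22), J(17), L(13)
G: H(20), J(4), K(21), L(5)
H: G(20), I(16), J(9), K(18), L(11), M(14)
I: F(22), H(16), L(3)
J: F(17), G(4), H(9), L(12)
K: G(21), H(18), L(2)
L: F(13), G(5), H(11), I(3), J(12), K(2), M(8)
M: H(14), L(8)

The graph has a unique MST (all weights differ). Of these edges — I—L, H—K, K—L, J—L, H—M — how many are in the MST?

2

Kruskal: consider edges lightest-first.
K—L (2): add — endpoints in different components.
I—L (3): add — endpoints in different components.
G—J (4): add — endpoints in different components.
G—L (5): add — endpoints in different components.
L—M (8): add — endpoints in different components.
H—J (9): add — endpoints in different components.
E—F (10): add — endpoints in different components.
H—L (11): skip — H and L already connected.
J—L (12): skip — J and L already connected.
F—L (13): add — endpoints in different components.
MST edge set: {K—L, I—L, G—J, G—L, L—M, H—J, E—F, F—L}.
Of the listed edges, {I—L, K—L} are in the MST → 2.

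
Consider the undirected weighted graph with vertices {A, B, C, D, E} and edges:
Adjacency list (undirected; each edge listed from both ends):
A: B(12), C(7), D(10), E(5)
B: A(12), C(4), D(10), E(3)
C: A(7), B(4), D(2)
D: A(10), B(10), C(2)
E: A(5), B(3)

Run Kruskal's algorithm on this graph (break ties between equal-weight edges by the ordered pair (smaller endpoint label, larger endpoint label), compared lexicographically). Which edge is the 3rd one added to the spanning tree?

Kruskal's algorithm — process edges by increasing weight (ties by edge label):
C-D (2): add — endpoints in different components.
B-E (3): add — endpoints in different components.
B-C (4): add — endpoints in different components.
A-E (5): add — endpoints in different components.
The 3rd edge added is B-C.

B-C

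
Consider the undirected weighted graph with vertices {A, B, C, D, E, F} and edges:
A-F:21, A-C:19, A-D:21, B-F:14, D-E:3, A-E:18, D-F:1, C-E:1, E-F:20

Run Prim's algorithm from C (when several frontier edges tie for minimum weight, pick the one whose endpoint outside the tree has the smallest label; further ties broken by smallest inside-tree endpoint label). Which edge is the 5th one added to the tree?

A-E

Prim, starting at C.
Step 1: frontier [C-E 1, A-C 19] → take C-E (1); add E.
Step 2: frontier [A-C 19, D-E 3, A-E 18, E-F 20] → take D-E (3); add D.
Step 3: frontier [A-C 19, D-F 1, A-D 21, A-E 18, E-F 20] → take D-F (1); add F.
Step 4: frontier [A-C 19, A-D 21, A-E 18, B-F 14, A-F 21] → take B-F (14); add B.
Step 5: frontier [A-C 19, A-D 21, A-E 18, A-F 21] → take A-E (18); add A.
The 5th edge added is A-E.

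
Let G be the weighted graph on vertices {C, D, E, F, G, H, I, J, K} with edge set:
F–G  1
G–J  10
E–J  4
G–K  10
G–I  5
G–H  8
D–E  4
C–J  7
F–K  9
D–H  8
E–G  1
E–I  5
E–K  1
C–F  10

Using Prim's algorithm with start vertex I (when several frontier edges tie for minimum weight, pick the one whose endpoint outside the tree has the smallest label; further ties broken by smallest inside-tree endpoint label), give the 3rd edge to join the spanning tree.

F-G

Prim, starting at I.
Step 1: cheapest edge leaving the tree is E–I (5); add E.
Step 2: cheapest edge leaving the tree is E–G (1); add G.
Step 3: cheapest edge leaving the tree is F–G (1); add F.
Step 4: cheapest edge leaving the tree is E–K (1); add K.
Step 5: cheapest edge leaving the tree is D–E (4); add D.
Step 6: cheapest edge leaving the tree is E–J (4); add J.
Step 7: cheapest edge leaving the tree is C–J (7); add C.
Step 8: cheapest edge leaving the tree is D–H (8); add H.
The 3rd edge added is F–G.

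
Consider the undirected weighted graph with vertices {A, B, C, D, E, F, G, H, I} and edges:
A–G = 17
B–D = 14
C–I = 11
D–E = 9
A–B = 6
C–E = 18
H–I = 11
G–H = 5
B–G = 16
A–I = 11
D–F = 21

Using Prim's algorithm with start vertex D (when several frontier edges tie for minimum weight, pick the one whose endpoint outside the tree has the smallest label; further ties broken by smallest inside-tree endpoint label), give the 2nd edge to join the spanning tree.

B-D

Grow the tree from D using Prim:
Step 1: frontier [D–E 9, B–D 14, D–F 21] → take D–E (9); add E.
Step 2: frontier [B–D 14, D–F 21, C–E 18] → take B–D (14); add B.
Step 3: frontier [A–B 6, B–G 16, D–F 21, C–E 18] → take A–B (6); add A.
Step 4: frontier [A–I 11, A–G 17, B–G 16, D–F 21, C–E 18] → take A–I (11); add I.
Step 5: frontier [A–G 17, B–G 16, D–F 21, C–E 18, C–I 11, H–I 11] → take C–I (11); add C.
Step 6: frontier [A–G 17, B–G 16, D–F 21, H–I 11] → take H–I (11); add H.
Step 7: frontier [A–G 17, B–G 16, D–F 21, G–H 5] → take G–H (5); add G.
Step 8: frontier [D–F 21] → take D–F (21); add F.
The 2nd edge added is B–D.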